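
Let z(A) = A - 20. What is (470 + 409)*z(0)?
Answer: -17580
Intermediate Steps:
z(A) = -20 + A
(470 + 409)*z(0) = (470 + 409)*(-20 + 0) = 879*(-20) = -17580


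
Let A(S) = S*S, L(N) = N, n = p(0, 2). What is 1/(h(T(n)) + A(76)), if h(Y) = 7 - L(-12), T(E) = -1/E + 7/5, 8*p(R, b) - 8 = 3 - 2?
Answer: 1/5795 ≈ 0.00017256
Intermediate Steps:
p(R, b) = 9/8 (p(R, b) = 1 + (3 - 2)/8 = 1 + (⅛)*1 = 1 + ⅛ = 9/8)
n = 9/8 ≈ 1.1250
T(E) = 7/5 - 1/E (T(E) = -1/E + 7*(⅕) = -1/E + 7/5 = 7/5 - 1/E)
A(S) = S²
h(Y) = 19 (h(Y) = 7 - 1*(-12) = 7 + 12 = 19)
1/(h(T(n)) + A(76)) = 1/(19 + 76²) = 1/(19 + 5776) = 1/5795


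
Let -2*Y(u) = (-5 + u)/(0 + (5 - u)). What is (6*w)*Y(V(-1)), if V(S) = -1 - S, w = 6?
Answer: 18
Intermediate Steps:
Y(u) = -(-5 + u)/(2*(5 - u)) (Y(u) = -(-5 + u)/(2*(0 + (5 - u))) = -(-5 + u)/(2*(5 - u)))
(6*w)*Y(V(-1)) = (6*6)*(½) = 36*(½) = 18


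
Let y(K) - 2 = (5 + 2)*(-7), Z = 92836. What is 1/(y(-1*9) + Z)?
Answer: 1/92789 ≈ 1.0777e-5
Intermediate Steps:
y(K) = -47 (y(K) = 2 + (5 + 2)*(-7) = 2 + 7*(-7) = 2 - 49 = -47)
1/(y(-1*9) + Z) = 1/(-47 + 92836) = 1/92789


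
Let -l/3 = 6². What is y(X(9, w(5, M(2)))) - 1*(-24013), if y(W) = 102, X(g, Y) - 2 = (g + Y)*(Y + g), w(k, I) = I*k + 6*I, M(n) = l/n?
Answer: 24115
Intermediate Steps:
l = -108 (l = -3*6² = -3*36 = -108)
M(n) = -108/n
w(k, I) = 6*I + I*k
X(g, Y) = 2 + (Y + g)² (X(g, Y) = 2 + (g + Y)*(Y + g) = 2 + (Y + g)*(Y + g) = 2 + (Y + g)²)
y(X(9, w(5, M(2)))) - 1*(-24013) = 102 - 1*(-24013) = 102 + 24013 = 24115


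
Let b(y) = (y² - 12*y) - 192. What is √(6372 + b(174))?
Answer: 8*√537 ≈ 185.39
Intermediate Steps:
b(y) = -192 + y² - 12*y
√(6372 + b(174)) = √(6372 + (-192 + 174² - 12*174)) = √(6372 + (-192 + 30276 - 2088)) = √(6372 + 27996) = √34368 = 8*√537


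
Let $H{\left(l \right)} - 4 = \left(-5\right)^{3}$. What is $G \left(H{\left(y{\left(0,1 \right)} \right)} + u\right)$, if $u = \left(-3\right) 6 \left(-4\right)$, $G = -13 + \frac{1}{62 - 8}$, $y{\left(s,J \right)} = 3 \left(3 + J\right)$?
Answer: $\frac{34349}{54} \approx 636.09$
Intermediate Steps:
$y{\left(s,J \right)} = 9 + 3 J$
$G = - \frac{701}{54}$ ($G = -13 + \frac{1}{54} = - \frac{701}{54} \approx -12.981$)
$H{\left(l \right)} = -121$ ($H{\left(l \right)} = 4 + \left(-5\right)^{3} = 4 - 125 = -121$)
$u = 72$ ($u = \left(-18\right) \left(-4\right) = 72$)
$G \left(H{\left(y{\left(0,1 \right)} \right)} + u\right) = - \frac{701 \left(-121 + 72\right)}{54} = \left(- \frac{701}{54}\right) \left(-49\right) = \frac{34349}{54}$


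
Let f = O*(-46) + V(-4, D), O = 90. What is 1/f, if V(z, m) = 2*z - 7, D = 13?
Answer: -1/4155 ≈ -0.00024067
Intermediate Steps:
V(z, m) = -7 + 2*z
f = -4155 (f = 90*(-46) + (-7 + 2*(-4)) = -4140 + (-7 - 8) = -4140 - 15 = -4155)
1/f = 1/(-4155) = -1/4155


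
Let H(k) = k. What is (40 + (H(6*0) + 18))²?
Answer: 3364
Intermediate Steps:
(40 + (H(6*0) + 18))² = (40 + (6*0 + 18))² = (40 + (0 + 18))² = (40 + 18)² = 58² = 3364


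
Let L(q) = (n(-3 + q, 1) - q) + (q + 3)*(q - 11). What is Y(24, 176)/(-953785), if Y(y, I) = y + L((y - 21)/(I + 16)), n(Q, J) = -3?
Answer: 49727/3906703360 ≈ 1.2729e-5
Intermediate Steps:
L(q) = -3 - q + (-11 + q)*(3 + q) (L(q) = (-3 - q) + (q + 3)*(q - 11) = (-3 - q) + (3 + q)*(-11 + q) = (-3 - q) + (-11 + q)*(3 + q) = -3 - q + (-11 + q)*(3 + q))
Y(y, I) = -36 + y + (-21 + y)²/(16 + I)² - 9*(-21 + y)/(16 + I) (Y(y, I) = y + (-36 + ((y - 21)/(I + 16))² - 9*(y - 21)/(I + 16)) = y + (-36 + ((-21 + y)/(16 + I))² - 9*(-21 + y)/(16 + I)) = y + (-36 + (-21 + y)²/(16 + I)² - 9*(-21 + y)/(16 + I)) = -36 + y + (-21 + y)²/(16 + I)² - 9*(-21 + y)/(16 + I))
Y(24, 176)/(-953785) = (((-21 + 24)² + (16 + 176)²*(-36 + 24) + 9*(16 + 176)*(21 - 1*24))/(16 + 176)²)/(-953785) = ((3² + 192²*(-12) + 9*192*(21 - 24))/192²)*(-1/953785) = ((9 + 36864*(-12) + 9*192*(-3))/36864)*(-1/953785) = ((9 - 442368 - 5184)/36864)*(-1/953785) = ((1/36864)*(-447543))*(-1/953785) = -49727/4096*(-1/953785) = 49727/3906703360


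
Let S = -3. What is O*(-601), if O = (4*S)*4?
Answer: 28848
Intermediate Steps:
O = -48 (O = (4*(-3))*4 = -12*4 = -48)
O*(-601) = -48*(-601) = 28848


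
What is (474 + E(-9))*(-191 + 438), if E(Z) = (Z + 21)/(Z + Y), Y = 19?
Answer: 586872/5 ≈ 1.1737e+5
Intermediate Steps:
E(Z) = (21 + Z)/(19 + Z) (E(Z) = (Z + 21)/(Z + 19) = (21 + Z)/(19 + Z))
(474 + E(-9))*(-191 + 438) = (474 + (21 - 9)/(19 - 9))*(-191 + 438) = (474 + 12/10)*247 = (474 + (⅒)*12)*247 = (474 + 6/5)*247 = (2376/5)*247 = 586872/5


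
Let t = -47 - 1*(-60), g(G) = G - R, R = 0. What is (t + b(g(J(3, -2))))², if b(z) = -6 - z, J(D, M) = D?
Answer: 16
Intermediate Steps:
g(G) = G (g(G) = G - 1*0 = G + 0 = G)
t = 13 (t = -47 + 60 = 13)
(t + b(g(J(3, -2))))² = (13 + (-6 - 1*3))² = (13 + (-6 - 3))² = (13 - 9)² = 4² = 16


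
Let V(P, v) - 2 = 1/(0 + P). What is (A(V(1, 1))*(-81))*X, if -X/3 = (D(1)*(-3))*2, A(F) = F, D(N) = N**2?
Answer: -4374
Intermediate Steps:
V(P, v) = 2 + 1/P (V(P, v) = 2 + 1/(0 + P) = 2 + 1/P)
X = 18 (X = -3*1**2*(-3)*2 = -3*1*(-3)*2 = -(-9)*2 = -3*(-6) = 18)
(A(V(1, 1))*(-81))*X = ((2 + 1/1)*(-81))*18 = ((2 + 1)*(-81))*18 = (3*(-81))*18 = -243*18 = -4374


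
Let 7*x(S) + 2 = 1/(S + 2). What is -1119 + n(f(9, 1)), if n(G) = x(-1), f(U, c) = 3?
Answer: -7834/7 ≈ -1119.1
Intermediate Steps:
x(S) = -2/7 + 1/(7*(2 + S)) (x(S) = -2/7 + 1/(7*(S + 2)) = -2/7 + 1/(7*(2 + S)))
n(G) = -1/7 (n(G) = (-3 - 2*(-1))/(7*(2 - 1)) = (1/7)*(-3 + 2)/1 = (1/7)*1*(-1) = -1/7)
-1119 + n(f(9, 1)) = -1119 - 1/7 = -7834/7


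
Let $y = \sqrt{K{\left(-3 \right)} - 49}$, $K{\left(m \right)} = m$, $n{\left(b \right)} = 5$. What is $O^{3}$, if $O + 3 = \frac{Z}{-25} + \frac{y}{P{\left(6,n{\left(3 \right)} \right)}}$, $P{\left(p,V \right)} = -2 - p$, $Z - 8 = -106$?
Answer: $\frac{\left(92 - 25 i \sqrt{13}\right)^{3}}{1000000} \approx -1.4638 - 1.5564 i$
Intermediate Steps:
$Z = -98$ ($Z = 8 - 106 = -98$)
$y = 2 i \sqrt{13}$ ($y = \sqrt{-3 - 49} = \sqrt{-52} = 2 i \sqrt{13} \approx 7.2111 i$)
$O = \frac{23}{25} - \frac{i \sqrt{13}}{4}$ ($O = -3 + \left(- \frac{98}{-25} + \frac{2 i \sqrt{13}}{-2 - 6}\right) = -3 + \left(\left(-98\right) \left(- \frac{1}{25}\right) + \frac{2 i \sqrt{13}}{-2 - 6}\right) = -3 + \left(\frac{98}{25} + \frac{2 i \sqrt{13}}{-8}\right) = -3 + \left(\frac{98}{25} + 2 i \sqrt{13} \left(- \frac{1}{8}\right)\right) = -3 + \left(\frac{98}{25} - \frac{i \sqrt{13}}{4}\right) = \frac{23}{25} - \frac{i \sqrt{13}}{4} \approx 0.92 - 0.90139 i$)
$O^{3} = \left(\frac{23}{25} - \frac{i \sqrt{13}}{4}\right)^{3}$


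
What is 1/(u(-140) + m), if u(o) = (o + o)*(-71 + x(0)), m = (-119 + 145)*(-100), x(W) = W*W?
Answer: 1/17280 ≈ 5.7870e-5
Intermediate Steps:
x(W) = W²
m = -2600 (m = 26*(-100) = -2600)
u(o) = -142*o (u(o) = (o + o)*(-71 + 0²) = (2*o)*(-71 + 0) = (2*o)*(-71) = -142*o)
1/(u(-140) + m) = 1/(-142*(-140) - 2600) = 1/(19880 - 2600) = 1/17280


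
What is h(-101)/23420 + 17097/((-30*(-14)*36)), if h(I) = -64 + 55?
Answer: 6671261/5901840 ≈ 1.1304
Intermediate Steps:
h(I) = -9
h(-101)/23420 + 17097/((-30*(-14)*36)) = -9/23420 + 17097/((-30*(-14)*36)) = -9*1/23420 + 17097/((420*36)) = -9/23420 + 17097/15120 = -9/23420 + 17097*(1/15120) = -9/23420 + 5699/5040 = 6671261/5901840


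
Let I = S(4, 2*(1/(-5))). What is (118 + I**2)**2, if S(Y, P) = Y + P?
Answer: 10719076/625 ≈ 17151.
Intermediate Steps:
S(Y, P) = P + Y
I = 18/5 (I = 2*(1/(-5)) + 4 = 2*(1*(-1/5)) + 4 = 2*(-1/5) + 4 = -2/5 + 4 = 18/5 ≈ 3.6000)
(118 + I**2)**2 = (118 + (18/5)**2)**2 = (118 + 324/25)**2 = (3274/25)**2 = 10719076/625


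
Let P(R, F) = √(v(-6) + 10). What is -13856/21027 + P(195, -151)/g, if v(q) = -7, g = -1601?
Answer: -13856/21027 - √3/1601 ≈ -0.66004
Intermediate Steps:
P(R, F) = √3 (P(R, F) = √(-7 + 10) = √3)
-13856/21027 + P(195, -151)/g = -13856/21027 + √3/(-1601) = -13856*1/21027 + √3*(-1/1601) = -13856/21027 - √3/1601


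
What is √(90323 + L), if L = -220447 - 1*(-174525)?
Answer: √44401 ≈ 210.72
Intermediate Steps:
L = -45922 (L = -220447 + 174525 = -45922)
√(90323 + L) = √(90323 - 45922) = √44401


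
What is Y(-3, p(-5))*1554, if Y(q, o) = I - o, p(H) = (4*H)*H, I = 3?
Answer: -150738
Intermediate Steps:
p(H) = 4*H²
Y(q, o) = 3 - o
Y(-3, p(-5))*1554 = (3 - 4*(-5)²)*1554 = (3 - 4*25)*1554 = (3 - 1*100)*1554 = (3 - 100)*1554 = -97*1554 = -150738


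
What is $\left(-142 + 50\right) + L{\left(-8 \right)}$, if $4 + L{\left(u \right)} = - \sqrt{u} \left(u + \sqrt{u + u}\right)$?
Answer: $-96 + \sqrt{2} \left(8 + 16 i\right) \approx -84.686 + 22.627 i$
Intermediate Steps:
$L{\left(u \right)} = -4 - \sqrt{u} \left(u + \sqrt{2} \sqrt{u}\right)$ ($L{\left(u \right)} = -4 + - \sqrt{u} \left(u + \sqrt{u + u}\right) = -4 + - \sqrt{u} \left(u + \sqrt{2 u}\right) = -4 + - \sqrt{u} \left(u + \sqrt{2} \sqrt{u}\right) = -4 - \sqrt{u} \left(u + \sqrt{2} \sqrt{u}\right)$)
$\left(-142 + 50\right) + L{\left(-8 \right)} = \left(-142 + 50\right) - \left(4 + \left(-8\right)^{\frac{3}{2}} - 8 \sqrt{2}\right) = -92 - \left(4 - 8 \sqrt{2} - 16 i \sqrt{2}\right) = -92 + \left(-4 + 16 i \sqrt{2} + 8 \sqrt{2}\right) = -92 + \left(-4 + 8 \sqrt{2} + 16 i \sqrt{2}\right) = -96 + 8 \sqrt{2} + 16 i \sqrt{2}$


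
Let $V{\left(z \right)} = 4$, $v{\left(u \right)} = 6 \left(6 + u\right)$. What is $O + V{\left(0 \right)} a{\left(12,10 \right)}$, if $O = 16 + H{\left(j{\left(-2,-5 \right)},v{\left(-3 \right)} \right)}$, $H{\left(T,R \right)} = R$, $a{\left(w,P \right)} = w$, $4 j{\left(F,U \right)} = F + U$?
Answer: $82$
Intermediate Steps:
$j{\left(F,U \right)} = \frac{F}{4} + \frac{U}{4}$ ($j{\left(F,U \right)} = \frac{F + U}{4} = \frac{F}{4} + \frac{U}{4}$)
$v{\left(u \right)} = 36 + 6 u$
$O = 34$ ($O = 16 + \left(36 + 6 \left(-3\right)\right) = 16 + \left(36 - 18\right) = 16 + 18 = 34$)
$O + V{\left(0 \right)} a{\left(12,10 \right)} = 34 + 4 \cdot 12 = 34 + 48 = 82$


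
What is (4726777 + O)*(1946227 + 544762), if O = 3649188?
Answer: 20864436679385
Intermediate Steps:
(4726777 + O)*(1946227 + 544762) = (4726777 + 3649188)*(1946227 + 544762) = 8375965*2490989 = 20864436679385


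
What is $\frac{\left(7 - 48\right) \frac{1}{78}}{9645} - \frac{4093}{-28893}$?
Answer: $\frac{1026006739}{7245497610} \approx 0.14161$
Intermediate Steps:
$\frac{\left(7 - 48\right) \frac{1}{78}}{9645} - \frac{4093}{-28893} = \left(-41\right) \frac{1}{78} \cdot \frac{1}{9645} - - \frac{4093}{28893} = \left(- \frac{41}{78}\right) \frac{1}{9645} + \frac{4093}{28893} = - \frac{41}{752310} + \frac{4093}{28893} = \frac{1026006739}{7245497610}$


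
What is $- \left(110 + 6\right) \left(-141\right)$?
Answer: $16356$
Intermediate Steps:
$- \left(110 + 6\right) \left(-141\right) = - 116 \left(-141\right) = \left(-1\right) \left(-16356\right) = 16356$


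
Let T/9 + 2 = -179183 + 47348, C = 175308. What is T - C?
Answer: -1361841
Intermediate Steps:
T = -1186533 (T = -18 + 9*(-179183 + 47348) = -18 + 9*(-131835) = -18 - 1186515 = -1186533)
T - C = -1186533 - 1*175308 = -1186533 - 175308 = -1361841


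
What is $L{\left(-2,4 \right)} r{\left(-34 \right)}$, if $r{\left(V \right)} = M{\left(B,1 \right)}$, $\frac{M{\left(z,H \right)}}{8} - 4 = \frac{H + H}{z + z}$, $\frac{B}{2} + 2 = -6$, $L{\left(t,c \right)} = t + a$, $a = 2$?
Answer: $0$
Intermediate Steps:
$L{\left(t,c \right)} = 2 + t$ ($L{\left(t,c \right)} = t + 2 = 2 + t$)
$B = -16$ ($B = -4 + 2 \left(-6\right) = -4 - 12 = -16$)
$M{\left(z,H \right)} = 32 + \frac{8 H}{z}$ ($M{\left(z,H \right)} = 32 + 8 \frac{H + H}{z + z} = 32 + 8 \frac{2 H}{2 z} = 32 + 8 \cdot 2 H \frac{1}{2 z} = 32 + 8 \frac{H}{z} = 32 + \frac{8 H}{z}$)
$r{\left(V \right)} = \frac{63}{2}$ ($r{\left(V \right)} = 32 + 8 \cdot 1 \frac{1}{-16} = 32 + 8 \cdot 1 \left(- \frac{1}{16}\right) = 32 - \frac{1}{2} = \frac{63}{2}$)
$L{\left(-2,4 \right)} r{\left(-34 \right)} = \left(2 - 2\right) \frac{63}{2} = 0 \cdot \frac{63}{2} = 0$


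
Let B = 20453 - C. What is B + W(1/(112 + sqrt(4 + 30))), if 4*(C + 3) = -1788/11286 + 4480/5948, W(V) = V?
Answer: 8836693731029/431988370 - sqrt(34)/12510 ≈ 20456.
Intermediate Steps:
C = -15950485/5594094 (C = -3 + (-1788/11286 + 4480/5948)/4 = -3 + (-1788*1/11286 + 4480*(1/5948))/4 = -3 + (-298/1881 + 1120/1487)/4 = -3 + (1/4)*(1663594/2797047) = -3 + 831797/5594094 = -15950485/5594094 ≈ -2.8513)
B = 114431955067/5594094 (B = 20453 - 1*(-15950485/5594094) = 20453 + 15950485/5594094 = 114431955067/5594094 ≈ 20456.)
B + W(1/(112 + sqrt(4 + 30))) = 114431955067/5594094 + 1/(112 + sqrt(4 + 30)) = 114431955067/5594094 + 1/(112 + sqrt(34))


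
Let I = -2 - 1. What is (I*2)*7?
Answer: -42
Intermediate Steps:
I = -3
(I*2)*7 = -3*2*7 = -6*7 = -42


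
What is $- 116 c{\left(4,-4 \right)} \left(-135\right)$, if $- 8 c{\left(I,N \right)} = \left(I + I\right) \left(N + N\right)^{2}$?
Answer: $-1002240$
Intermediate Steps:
$c{\left(I,N \right)} = - I N^{2}$ ($c{\left(I,N \right)} = - \frac{\left(I + I\right) \left(N + N\right)^{2}}{8} = - \frac{2 I \left(2 N\right)^{2}}{8} = - \frac{2 I 4 N^{2}}{8} = - \frac{8 I N^{2}}{8} = - I N^{2}$)
$- 116 c{\left(4,-4 \right)} \left(-135\right) = - 116 \left(-1\right) 4 \left(-4\right)^{2} \left(-135\right) = - 116 \left(-1\right) 4 \cdot 16 \left(-135\right) = - 116 \left(\left(-64\right) \left(-135\right)\right) = \left(-116\right) 8640 = -1002240$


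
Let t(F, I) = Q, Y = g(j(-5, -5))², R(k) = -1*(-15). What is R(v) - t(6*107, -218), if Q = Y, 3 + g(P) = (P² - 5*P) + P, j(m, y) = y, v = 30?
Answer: -1749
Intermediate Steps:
g(P) = -3 + P² - 4*P (g(P) = -3 + ((P² - 5*P) + P) = -3 + (P² - 4*P) = -3 + P² - 4*P)
R(k) = 15
Y = 1764 (Y = (-3 + (-5)² - 4*(-5))² = (-3 + 25 + 20)² = 42² = 1764)
Q = 1764
t(F, I) = 1764
R(v) - t(6*107, -218) = 15 - 1*1764 = 15 - 1764 = -1749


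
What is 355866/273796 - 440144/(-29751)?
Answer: 65548517995/4072852398 ≈ 16.094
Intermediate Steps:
355866/273796 - 440144/(-29751) = 355866*(1/273796) - 440144*(-1/29751) = 177933/136898 + 440144/29751 = 65548517995/4072852398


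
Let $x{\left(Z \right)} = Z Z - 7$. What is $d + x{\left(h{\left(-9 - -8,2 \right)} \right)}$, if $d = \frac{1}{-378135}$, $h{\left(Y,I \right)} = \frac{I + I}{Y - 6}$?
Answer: $- \frac{123650194}{18528615} \approx -6.6735$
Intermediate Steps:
$h{\left(Y,I \right)} = \frac{2 I}{-6 + Y}$
$x{\left(Z \right)} = -7 + Z^{2}$ ($x{\left(Z \right)} = Z^{2} - 7 = -7 + Z^{2}$)
$d = - \frac{1}{378135} \approx -2.6446 \cdot 10^{-6}$
$d + x{\left(h{\left(-9 - -8,2 \right)} \right)} = - \frac{1}{378135} - \left(7 - \left(2 \cdot 2 \frac{1}{-6 - 1}\right)^{2}\right) = - \frac{1}{378135} - \left(7 - \left(2 \cdot 2 \frac{1}{-7}\right)^{2}\right) = - \frac{1}{378135} - \left(7 - \left(2 \cdot 2 \left(- \frac{1}{7}\right)\right)^{2}\right) = - \frac{1}{378135} - \left(7 - \left(- \frac{4}{7}\right)^{2}\right) = - \frac{1}{378135} + \left(-7 + \frac{16}{49}\right) = - \frac{1}{378135} - \frac{327}{49} = - \frac{123650194}{18528615}$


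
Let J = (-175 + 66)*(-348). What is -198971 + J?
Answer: -161039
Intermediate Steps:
J = 37932 (J = -109*(-348) = 37932)
-198971 + J = -198971 + 37932 = -161039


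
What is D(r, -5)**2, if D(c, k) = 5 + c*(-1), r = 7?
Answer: 4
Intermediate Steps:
D(c, k) = 5 - c
D(r, -5)**2 = (5 - 1*7)**2 = (5 - 7)**2 = (-2)**2 = 4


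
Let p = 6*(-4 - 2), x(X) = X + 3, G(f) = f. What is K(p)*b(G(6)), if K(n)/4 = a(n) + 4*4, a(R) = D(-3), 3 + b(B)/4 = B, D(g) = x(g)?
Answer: 768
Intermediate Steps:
x(X) = 3 + X
D(g) = 3 + g
b(B) = -12 + 4*B
p = -36 (p = 6*(-6) = -36)
a(R) = 0 (a(R) = 3 - 3 = 0)
K(n) = 64 (K(n) = 4*(0 + 4*4) = 4*(0 + 16) = 4*16 = 64)
K(p)*b(G(6)) = 64*(-12 + 4*6) = 64*(-12 + 24) = 64*12 = 768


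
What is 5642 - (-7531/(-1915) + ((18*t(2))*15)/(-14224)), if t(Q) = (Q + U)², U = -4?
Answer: 19197144947/3404870 ≈ 5638.1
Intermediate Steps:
t(Q) = (-4 + Q)² (t(Q) = (Q - 4)² = (-4 + Q)²)
5642 - (-7531/(-1915) + ((18*t(2))*15)/(-14224)) = 5642 - (-7531/(-1915) + ((18*(-4 + 2)²)*15)/(-14224)) = 5642 - (-7531*(-1/1915) + ((18*(-2)²)*15)*(-1/14224)) = 5642 - (7531/1915 + ((18*4)*15)*(-1/14224)) = 5642 - (7531/1915 + (72*15)*(-1/14224)) = 5642 - (7531/1915 + 1080*(-1/14224)) = 5642 - (7531/1915 - 135/1778) = 5642 - 1*13131593/3404870 = 5642 - 13131593/3404870 = 19197144947/3404870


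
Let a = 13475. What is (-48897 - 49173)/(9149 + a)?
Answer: -7005/1616 ≈ -4.3348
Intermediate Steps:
(-48897 - 49173)/(9149 + a) = (-48897 - 49173)/(9149 + 13475) = -98070/22624 = -98070*1/22624 = -7005/1616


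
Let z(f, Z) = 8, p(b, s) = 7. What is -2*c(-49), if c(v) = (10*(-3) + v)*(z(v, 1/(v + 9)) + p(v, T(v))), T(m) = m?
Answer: 2370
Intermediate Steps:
c(v) = -450 + 15*v (c(v) = (10*(-3) + v)*(8 + 7) = (-30 + v)*15 = -450 + 15*v)
-2*c(-49) = -2*(-450 + 15*(-49)) = -2*(-450 - 735) = -2*(-1185) = 2370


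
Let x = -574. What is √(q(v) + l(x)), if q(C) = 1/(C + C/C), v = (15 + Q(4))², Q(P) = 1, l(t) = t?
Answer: I*√37911869/257 ≈ 23.958*I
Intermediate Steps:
v = 256 (v = (15 + 1)² = 16² = 256)
q(C) = 1/(1 + C) (q(C) = 1/(C + 1) = 1/(1 + C))
√(q(v) + l(x)) = √(1/(1 + 256) - 574) = √(1/257 - 574) = √(-147517/257) = I*√37911869/257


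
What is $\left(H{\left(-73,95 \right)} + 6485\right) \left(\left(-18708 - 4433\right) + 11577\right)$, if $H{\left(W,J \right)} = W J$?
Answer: $5203800$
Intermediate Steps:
$H{\left(W,J \right)} = J W$
$\left(H{\left(-73,95 \right)} + 6485\right) \left(\left(-18708 - 4433\right) + 11577\right) = \left(95 \left(-73\right) + 6485\right) \left(\left(-18708 - 4433\right) + 11577\right) = \left(-6935 + 6485\right) \left(-23141 + 11577\right) = \left(-450\right) \left(-11564\right) = 5203800$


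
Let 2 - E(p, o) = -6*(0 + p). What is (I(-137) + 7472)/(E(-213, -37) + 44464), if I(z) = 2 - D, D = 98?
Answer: 1844/10797 ≈ 0.17079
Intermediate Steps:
E(p, o) = 2 + 6*p (E(p, o) = 2 - (-6)*(0 + p) = 2 - (-6)*p = 2 + 6*p)
I(z) = -96 (I(z) = 2 - 1*98 = 2 - 98 = -96)
(I(-137) + 7472)/(E(-213, -37) + 44464) = (-96 + 7472)/((2 + 6*(-213)) + 44464) = 7376/((2 - 1278) + 44464) = 7376/(-1276 + 44464) = 7376/43188 = 7376*(1/43188) = 1844/10797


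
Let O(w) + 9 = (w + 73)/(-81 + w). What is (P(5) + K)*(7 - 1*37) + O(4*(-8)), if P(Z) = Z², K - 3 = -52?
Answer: 80302/113 ≈ 710.64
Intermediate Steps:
K = -49 (K = 3 - 52 = -49)
O(w) = -9 + (73 + w)/(-81 + w) (O(w) = -9 + (w + 73)/(-81 + w) = -9 + (73 + w)/(-81 + w))
(P(5) + K)*(7 - 1*37) + O(4*(-8)) = (5² - 49)*(7 - 1*37) + 2*(401 - 16*(-8))/(-81 + 4*(-8)) = (25 - 49)*(7 - 37) + 2*(401 - 4*(-32))/(-81 - 32) = -24*(-30) + 2*(401 + 128)/(-113) = 720 + 2*(-1/113)*529 = 720 - 1058/113 = 80302/113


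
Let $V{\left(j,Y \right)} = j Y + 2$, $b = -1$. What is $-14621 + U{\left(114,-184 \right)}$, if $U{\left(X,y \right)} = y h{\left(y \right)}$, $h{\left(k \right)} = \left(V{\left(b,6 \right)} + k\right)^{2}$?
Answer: $-6517917$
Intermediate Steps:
$V{\left(j,Y \right)} = 2 + Y j$ ($V{\left(j,Y \right)} = Y j + 2 = 2 + Y j$)
$h{\left(k \right)} = \left(-4 + k\right)^{2}$ ($h{\left(k \right)} = \left(\left(2 + 6 \left(-1\right)\right) + k\right)^{2} = \left(\left(2 - 6\right) + k\right)^{2} = \left(-4 + k\right)^{2}$)
$U{\left(X,y \right)} = y \left(-4 + y\right)^{2}$
$-14621 + U{\left(114,-184 \right)} = -14621 - 184 \left(-4 - 184\right)^{2} = -14621 - 184 \left(-188\right)^{2} = -14621 - 6503296 = -6517917$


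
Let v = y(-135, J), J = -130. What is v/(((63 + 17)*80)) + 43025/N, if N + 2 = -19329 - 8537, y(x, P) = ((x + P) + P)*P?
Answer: 5778309/891776 ≈ 6.4796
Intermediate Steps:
y(x, P) = P*(x + 2*P) (y(x, P) = ((P + x) + P)*P = (x + 2*P)*P = P*(x + 2*P))
v = 51350 (v = -130*(-135 + 2*(-130)) = -130*(-135 - 260) = -130*(-395) = 51350)
N = -27868 (N = -2 + (-19329 - 8537) = -2 - 27866 = -27868)
v/(((63 + 17)*80)) + 43025/N = 51350/(((63 + 17)*80)) + 43025/(-27868) = 51350/((80*80)) + 43025*(-1/27868) = 51350/6400 - 43025/27868 = 51350*(1/6400) - 43025/27868 = 1027/128 - 43025/27868 = 5778309/891776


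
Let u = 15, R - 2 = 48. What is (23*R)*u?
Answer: 17250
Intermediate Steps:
R = 50 (R = 2 + 48 = 50)
(23*R)*u = (23*50)*15 = 1150*15 = 17250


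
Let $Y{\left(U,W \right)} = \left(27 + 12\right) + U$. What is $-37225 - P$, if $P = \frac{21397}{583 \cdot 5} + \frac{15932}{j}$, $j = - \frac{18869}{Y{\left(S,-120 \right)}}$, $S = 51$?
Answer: $- \frac{2043715680168}{55003135} \approx -37156.0$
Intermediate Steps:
$Y{\left(U,W \right)} = 39 + U$
$j = - \frac{18869}{90}$ ($j = - \frac{18869}{39 + 51} = - \frac{18869}{90} \approx -209.66$)
$P = - \frac{3776020207}{55003135}$ ($P = \frac{21397}{583 \cdot 5} + \frac{15932}{- \frac{18869}{90}} = \frac{21397}{2915} + 15932 \left(- \frac{90}{18869}\right) = 21397 \cdot \frac{1}{2915} - \frac{1433880}{18869} = \frac{21397}{2915} - \frac{1433880}{18869} = - \frac{3776020207}{55003135} \approx -68.651$)
$-37225 - P = -37225 - - \frac{3776020207}{55003135} = -37225 + \frac{3776020207}{55003135} = - \frac{2043715680168}{55003135}$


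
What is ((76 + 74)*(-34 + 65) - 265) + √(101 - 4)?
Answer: 4385 + √97 ≈ 4394.9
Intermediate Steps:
((76 + 74)*(-34 + 65) - 265) + √(101 - 4) = (150*31 - 265) + √97 = (4650 - 265) + √97 = 4385 + √97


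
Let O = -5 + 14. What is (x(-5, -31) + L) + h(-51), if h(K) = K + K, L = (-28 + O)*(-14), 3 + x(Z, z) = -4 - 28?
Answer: 129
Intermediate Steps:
O = 9
x(Z, z) = -35 (x(Z, z) = -3 + (-4 - 28) = -3 - 32 = -35)
L = 266 (L = (-28 + 9)*(-14) = -19*(-14) = 266)
h(K) = 2*K
(x(-5, -31) + L) + h(-51) = (-35 + 266) + 2*(-51) = 231 - 102 = 129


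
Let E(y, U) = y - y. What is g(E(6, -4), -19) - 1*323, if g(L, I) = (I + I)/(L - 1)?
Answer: -285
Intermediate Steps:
E(y, U) = 0
g(L, I) = 2*I/(-1 + L) (g(L, I) = (2*I)/(-1 + L) = 2*I/(-1 + L))
g(E(6, -4), -19) - 1*323 = 2*(-19)/(-1 + 0) - 1*323 = 2*(-19)/(-1) - 323 = 2*(-19)*(-1) - 323 = 38 - 323 = -285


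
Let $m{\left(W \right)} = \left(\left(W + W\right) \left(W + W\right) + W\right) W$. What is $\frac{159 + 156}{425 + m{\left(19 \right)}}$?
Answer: $\frac{315}{28222} \approx 0.011162$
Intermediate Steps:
$m{\left(W \right)} = W \left(W + 4 W^{2}\right)$ ($m{\left(W \right)} = \left(2 W 2 W + W\right) W = \left(4 W^{2} + W\right) W = \left(W + 4 W^{2}\right) W = W \left(W + 4 W^{2}\right)$)
$\frac{159 + 156}{425 + m{\left(19 \right)}} = \frac{159 + 156}{425 + 19^{2} \left(1 + 4 \cdot 19\right)} = \frac{315}{425 + 361 \left(1 + 76\right)} = \frac{315}{425 + 361 \cdot 77} = \frac{315}{425 + 27797} = \frac{315}{28222}$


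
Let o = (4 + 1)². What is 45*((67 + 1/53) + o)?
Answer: 219465/53 ≈ 4140.9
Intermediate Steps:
o = 25 (o = 5² = 25)
45*((67 + 1/53) + o) = 45*((67 + 1/53) + 25) = 45*(3552/53 + 25) = 45*(4877/53) = 219465/53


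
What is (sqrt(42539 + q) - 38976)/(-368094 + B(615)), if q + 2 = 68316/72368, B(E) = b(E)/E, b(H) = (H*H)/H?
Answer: 38976/368093 - sqrt(3480884892609)/3329769278 ≈ 0.10533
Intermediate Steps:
b(H) = H (b(H) = H**2/H = H)
B(E) = 1 (B(E) = E/E = 1)
q = -19105/18092 (q = -2 + 68316/72368 = -2 + 68316*(1/72368) = -2 + 17079/18092 = -19105/18092 ≈ -1.0560)
(sqrt(42539 + q) - 38976)/(-368094 + B(615)) = (sqrt(42539 - 19105/18092) - 38976)/(-368094 + 1) = (sqrt(769596483/18092) - 38976)/(-368093) = (sqrt(3480884892609)/9046 - 38976)*(-1/368093) = (-38976 + sqrt(3480884892609)/9046)*(-1/368093) = 38976/368093 - sqrt(3480884892609)/3329769278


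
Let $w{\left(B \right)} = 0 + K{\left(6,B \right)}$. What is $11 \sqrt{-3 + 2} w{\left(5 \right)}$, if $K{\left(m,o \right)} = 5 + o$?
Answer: $110 i \approx 110.0 i$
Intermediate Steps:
$w{\left(B \right)} = 5 + B$ ($w{\left(B \right)} = 0 + \left(5 + B\right) = 5 + B$)
$11 \sqrt{-3 + 2} w{\left(5 \right)} = 11 \sqrt{-3 + 2} \left(5 + 5\right) = 11 \sqrt{-1} \cdot 10 = 11 i 10 = 110 i$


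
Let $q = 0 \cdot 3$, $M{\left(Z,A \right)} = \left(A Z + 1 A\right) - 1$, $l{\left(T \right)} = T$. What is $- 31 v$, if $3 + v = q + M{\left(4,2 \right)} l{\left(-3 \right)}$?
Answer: $930$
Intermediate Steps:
$M{\left(Z,A \right)} = -1 + A + A Z$ ($M{\left(Z,A \right)} = \left(A Z + A\right) - 1 = \left(A + A Z\right) - 1 = -1 + A + A Z$)
$q = 0$
$v = -30$ ($v = -3 + \left(0 + \left(-1 + 2 + 2 \cdot 4\right) \left(-3\right)\right) = -3 + \left(0 + \left(-1 + 2 + 8\right) \left(-3\right)\right) = -3 + \left(0 + 9 \left(-3\right)\right) = -3 + \left(0 - 27\right) = -3 - 27 = -30$)
$- 31 v = \left(-31\right) \left(-30\right) = 930$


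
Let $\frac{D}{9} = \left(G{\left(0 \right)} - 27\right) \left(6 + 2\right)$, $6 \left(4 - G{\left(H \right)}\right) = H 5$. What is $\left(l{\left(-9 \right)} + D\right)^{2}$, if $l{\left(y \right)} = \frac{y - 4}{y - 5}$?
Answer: $\frac{536895241}{196} \approx 2.7393 \cdot 10^{6}$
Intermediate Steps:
$G{\left(H \right)} = 4 - \frac{5 H}{6}$ ($G{\left(H \right)} = 4 - \frac{H 5}{6} = 4 - \frac{5 H}{6}$)
$l{\left(y \right)} = \frac{-4 + y}{-5 + y}$
$D = -1656$ ($D = 9 \left(\left(4 - 0\right) - 27\right) \left(6 + 2\right) = 9 \left(\left(4 + 0\right) - 27\right) 8 = 9 \left(4 - 27\right) 8 = 9 \left(\left(-23\right) 8\right) = 9 \left(-184\right) = -1656$)
$\left(l{\left(-9 \right)} + D\right)^{2} = \left(\frac{-4 - 9}{-5 - 9} - 1656\right)^{2} = \left(\frac{1}{-14} \left(-13\right) - 1656\right)^{2} = \left(\left(- \frac{1}{14}\right) \left(-13\right) - 1656\right)^{2} = \left(\frac{13}{14} - 1656\right)^{2} = \left(- \frac{23171}{14}\right)^{2} = \frac{536895241}{196}$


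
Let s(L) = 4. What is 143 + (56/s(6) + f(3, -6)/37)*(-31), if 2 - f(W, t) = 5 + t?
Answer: -10860/37 ≈ -293.51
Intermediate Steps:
f(W, t) = -3 - t (f(W, t) = 2 - (5 + t) = 2 + (-5 - t) = -3 - t)
143 + (56/s(6) + f(3, -6)/37)*(-31) = 143 + (56/4 + (-3 - 1*(-6))/37)*(-31) = 143 + (56*(¼) + (-3 + 6)*(1/37))*(-31) = 143 + (14 + 3*(1/37))*(-31) = 143 + (14 + 3/37)*(-31) = 143 + (521/37)*(-31) = 143 - 16151/37 = -10860/37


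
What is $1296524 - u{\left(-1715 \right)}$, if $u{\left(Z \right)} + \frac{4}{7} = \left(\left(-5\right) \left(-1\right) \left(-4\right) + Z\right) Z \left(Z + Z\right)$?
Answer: $\frac{71451430922}{7} \approx 1.0207 \cdot 10^{10}$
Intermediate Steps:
$u{\left(Z \right)} = - \frac{4}{7} + 2 Z^{2} \left(-20 + Z\right)$ ($u{\left(Z \right)} = - \frac{4}{7} + \left(\left(-5\right) \left(-1\right) \left(-4\right) + Z\right) Z \left(Z + Z\right) = - \frac{4}{7} + \left(5 \left(-4\right) + Z\right) Z 2 Z = - \frac{4}{7} + \left(-20 + Z\right) 2 Z^{2} = - \frac{4}{7} + 2 Z^{2} \left(-20 + Z\right)$)
$1296524 - u{\left(-1715 \right)} = 1296524 - \left(- \frac{4}{7} - 40 \left(-1715\right)^{2} + 2 \left(-1715\right)^{3}\right) = 1296524 - \left(- \frac{4}{7} - 117649000 + 2 \left(-5044200875\right)\right) = 1296524 - \left(- \frac{4}{7} - 117649000 - 10088401750\right) = 1296524 - - \frac{71442355254}{7} = 1296524 + \frac{71442355254}{7} = \frac{71451430922}{7}$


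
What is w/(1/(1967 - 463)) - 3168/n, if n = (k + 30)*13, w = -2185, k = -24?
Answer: -42721648/13 ≈ -3.2863e+6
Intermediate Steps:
n = 78 (n = (-24 + 30)*13 = 6*13 = 78)
w/(1/(1967 - 463)) - 3168/n = -2185/(1/(1967 - 463)) - 3168/78 = -2185/(1/1504) - 3168*1/78 = -2185/1/1504 - 528/13 = -2185*1504 - 528/13 = -3286240 - 528/13 = -42721648/13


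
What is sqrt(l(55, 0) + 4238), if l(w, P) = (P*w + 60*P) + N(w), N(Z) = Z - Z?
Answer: sqrt(4238) ≈ 65.100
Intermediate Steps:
N(Z) = 0
l(w, P) = 60*P + P*w (l(w, P) = (P*w + 60*P) + 0 = (60*P + P*w) + 0 = 60*P + P*w)
sqrt(l(55, 0) + 4238) = sqrt(0*(60 + 55) + 4238) = sqrt(0*115 + 4238) = sqrt(0 + 4238) = sqrt(4238)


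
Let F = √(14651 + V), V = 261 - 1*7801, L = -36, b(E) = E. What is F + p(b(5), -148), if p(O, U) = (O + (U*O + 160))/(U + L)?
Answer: 25/8 + √7111 ≈ 87.452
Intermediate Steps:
V = -7540 (V = 261 - 7801 = -7540)
p(O, U) = (160 + O + O*U)/(-36 + U) (p(O, U) = (O + (U*O + 160))/(U - 36) = (O + (O*U + 160))/(-36 + U) = (O + (160 + O*U))/(-36 + U) = (160 + O + O*U)/(-36 + U))
F = √7111 (F = √(14651 - 7540) = √7111 ≈ 84.327)
F + p(b(5), -148) = √7111 + (160 + 5 + 5*(-148))/(-36 - 148) = √7111 + (160 + 5 - 740)/(-184) = √7111 - 1/184*(-575) = √7111 + 25/8 = 25/8 + √7111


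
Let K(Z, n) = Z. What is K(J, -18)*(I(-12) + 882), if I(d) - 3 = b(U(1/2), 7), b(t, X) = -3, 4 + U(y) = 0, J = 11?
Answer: 9702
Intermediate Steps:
U(y) = -4 (U(y) = -4 + 0 = -4)
I(d) = 0 (I(d) = 3 - 3 = 0)
K(J, -18)*(I(-12) + 882) = 11*(0 + 882) = 11*882 = 9702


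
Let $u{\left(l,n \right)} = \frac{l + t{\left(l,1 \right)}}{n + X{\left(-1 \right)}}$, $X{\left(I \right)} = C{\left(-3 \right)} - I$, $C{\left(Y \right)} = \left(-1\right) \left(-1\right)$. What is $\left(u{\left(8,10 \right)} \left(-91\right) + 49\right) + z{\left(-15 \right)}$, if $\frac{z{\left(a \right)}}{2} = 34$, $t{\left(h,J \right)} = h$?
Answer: $- \frac{13}{3} \approx -4.3333$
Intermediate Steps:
$z{\left(a \right)} = 68$ ($z{\left(a \right)} = 2 \cdot 34 = 68$)
$C{\left(Y \right)} = 1$
$X{\left(I \right)} = 1 - I$
$u{\left(l,n \right)} = \frac{2 l}{2 + n}$ ($u{\left(l,n \right)} = \frac{l + l}{n + \left(1 - -1\right)} = \frac{2 l}{n + \left(1 + 1\right)} = \frac{2 l}{n + 2} = \frac{2 l}{2 + n}$)
$\left(u{\left(8,10 \right)} \left(-91\right) + 49\right) + z{\left(-15 \right)} = \left(2 \cdot 8 \frac{1}{2 + 10} \left(-91\right) + 49\right) + 68 = \left(2 \cdot 8 \cdot \frac{1}{12} \left(-91\right) + 49\right) + 68 = \left(\frac{4}{3} \left(-91\right) + 49\right) + 68 = \left(- \frac{364}{3} + 49\right) + 68 = - \frac{217}{3} + 68 = - \frac{13}{3}$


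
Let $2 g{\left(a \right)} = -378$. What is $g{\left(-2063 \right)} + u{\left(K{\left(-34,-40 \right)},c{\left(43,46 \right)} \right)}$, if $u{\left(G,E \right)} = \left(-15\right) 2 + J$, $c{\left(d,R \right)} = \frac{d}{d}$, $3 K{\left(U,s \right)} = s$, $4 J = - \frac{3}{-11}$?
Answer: $- \frac{9633}{44} \approx -218.93$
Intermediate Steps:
$J = \frac{3}{44}$ ($J = \frac{\left(-3\right) \frac{1}{-11}}{4} = \frac{\left(-3\right) \left(- \frac{1}{11}\right)}{4} = \frac{1}{4} \cdot \frac{3}{11} = \frac{3}{44} \approx 0.068182$)
$g{\left(a \right)} = -189$ ($g{\left(a \right)} = \frac{1}{2} \left(-378\right) = -189$)
$K{\left(U,s \right)} = \frac{s}{3}$
$c{\left(d,R \right)} = 1$
$u{\left(G,E \right)} = - \frac{1317}{44}$ ($u{\left(G,E \right)} = \left(-15\right) 2 + \frac{3}{44} = -30 + \frac{3}{44} = - \frac{1317}{44}$)
$g{\left(-2063 \right)} + u{\left(K{\left(-34,-40 \right)},c{\left(43,46 \right)} \right)} = -189 - \frac{1317}{44} = - \frac{9633}{44}$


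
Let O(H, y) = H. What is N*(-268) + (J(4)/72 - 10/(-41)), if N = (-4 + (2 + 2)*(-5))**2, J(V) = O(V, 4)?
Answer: -113923363/738 ≈ -1.5437e+5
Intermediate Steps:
J(V) = V
N = 576 (N = (-4 + 4*(-5))**2 = (-4 - 20)**2 = (-24)**2 = 576)
N*(-268) + (J(4)/72 - 10/(-41)) = 576*(-268) + (4/72 - 10/(-41)) = -154368 + (4*(1/72) - 10*(-1/41)) = -154368 + (1/18 + 10/41) = -154368 + 221/738 = -113923363/738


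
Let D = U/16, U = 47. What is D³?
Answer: 103823/4096 ≈ 25.347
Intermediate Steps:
D = 47/16 ≈ 2.9375
D³ = (47/16)³ = 103823/4096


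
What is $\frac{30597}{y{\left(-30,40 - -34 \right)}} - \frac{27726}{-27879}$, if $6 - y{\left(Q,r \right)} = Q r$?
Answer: $\frac{14519553}{985058} \approx 14.74$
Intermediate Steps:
$y{\left(Q,r \right)} = 6 - Q r$
$\frac{30597}{y{\left(-30,40 - -34 \right)}} - \frac{27726}{-27879} = \frac{30597}{6 - - 30 \left(40 - -34\right)} - \frac{27726}{-27879} = \frac{30597}{6 - - 30 \left(40 + 34\right)} - - \frac{9242}{9293} = \frac{30597}{6 - \left(-30\right) 74} + \frac{9242}{9293} = \frac{30597}{6 + 2220} + \frac{9242}{9293} = \frac{30597}{2226} + \frac{9242}{9293} = 30597 \cdot \frac{1}{2226} + \frac{9242}{9293} = \frac{1457}{106} + \frac{9242}{9293} = \frac{14519553}{985058}$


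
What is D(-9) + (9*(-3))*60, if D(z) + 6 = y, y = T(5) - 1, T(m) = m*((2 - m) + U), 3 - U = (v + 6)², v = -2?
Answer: -1707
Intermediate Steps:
U = -13 (U = 3 - (-2 + 6)² = 3 - 1*4² = 3 - 1*16 = 3 - 16 = -13)
T(m) = m*(-11 - m) (T(m) = m*((2 - m) - 13) = m*(-11 - m))
y = -81 (y = 5*(-11 - 1*5) - 1 = 5*(-11 - 5) - 1 = 5*(-16) - 1 = -80 - 1 = -81)
D(z) = -87 (D(z) = -6 - 81 = -87)
D(-9) + (9*(-3))*60 = -87 + (9*(-3))*60 = -87 - 27*60 = -87 - 1620 = -1707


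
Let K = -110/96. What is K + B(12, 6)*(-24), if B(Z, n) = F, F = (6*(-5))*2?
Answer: 69065/48 ≈ 1438.9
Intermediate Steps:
K = -55/48 (K = -110*1/96 = -55/48 ≈ -1.1458)
F = -60 (F = -30*2 = -60)
B(Z, n) = -60
K + B(12, 6)*(-24) = -55/48 - 60*(-24) = -55/48 + 1440 = 69065/48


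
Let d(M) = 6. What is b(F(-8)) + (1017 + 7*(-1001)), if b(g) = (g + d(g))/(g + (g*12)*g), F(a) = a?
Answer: -2276201/380 ≈ -5990.0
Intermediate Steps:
b(g) = (6 + g)/(g + 12*g²) (b(g) = (g + 6)/(g + (g*12)*g) = (6 + g)/(g + (12*g)*g) = (6 + g)/(g + 12*g²))
b(F(-8)) + (1017 + 7*(-1001)) = (6 - 8)/((-8)*(1 + 12*(-8))) + (1017 + 7*(-1001)) = -⅛*(-2)/(1 - 96) + (1017 - 7007) = -⅛*(-2)/(-95) - 5990 = -⅛*(-1/95)*(-2) - 5990 = -1/380 - 5990 = -2276201/380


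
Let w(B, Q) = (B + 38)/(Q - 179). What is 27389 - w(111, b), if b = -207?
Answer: 10572303/386 ≈ 27389.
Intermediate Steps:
w(B, Q) = (38 + B)/(-179 + Q)
27389 - w(111, b) = 27389 - (38 + 111)/(-179 - 207) = 27389 - 149/(-386) = 27389 - (-1)*149/386 = 27389 - 1*(-149/386) = 27389 + 149/386 = 10572303/386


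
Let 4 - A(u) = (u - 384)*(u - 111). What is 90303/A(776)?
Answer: -30101/86892 ≈ -0.34642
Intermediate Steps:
A(u) = 4 - (-384 + u)*(-111 + u) (A(u) = 4 - (u - 384)*(u - 111) = 4 - (-384 + u)*(-111 + u))
90303/A(776) = 90303/(-42620 - 1*776**2 + 495*776) = 90303/(-42620 - 1*602176 + 384120) = 90303/(-42620 - 602176 + 384120) = 90303/(-260676) = 90303*(-1/260676) = -30101/86892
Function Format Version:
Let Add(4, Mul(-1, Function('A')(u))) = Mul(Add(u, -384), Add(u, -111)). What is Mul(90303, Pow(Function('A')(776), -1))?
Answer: Rational(-30101, 86892) ≈ -0.34642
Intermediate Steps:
Function('A')(u) = Add(4, Mul(-1, Add(-384, u), Add(-111, u))) (Function('A')(u) = Add(4, Mul(-1, Mul(Add(u, -384), Add(u, -111)))) = Add(4, Mul(-1, Mul(Add(-384, u), Add(-111, u)))) = Add(4, Mul(-1, Add(-384, u), Add(-111, u))))
Mul(90303, Pow(Function('A')(776), -1)) = Mul(90303, Pow(Add(-42620, Mul(-1, Pow(776, 2)), Mul(495, 776)), -1)) = Mul(90303, Pow(Add(-42620, Mul(-1, 602176), 384120), -1)) = Mul(90303, Pow(Add(-42620, -602176, 384120), -1)) = Mul(90303, Pow(-260676, -1)) = Mul(90303, Rational(-1, 260676)) = Rational(-30101, 86892)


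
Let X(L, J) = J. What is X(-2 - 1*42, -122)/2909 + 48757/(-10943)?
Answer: -143169159/31833187 ≈ -4.4975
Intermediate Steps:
X(-2 - 1*42, -122)/2909 + 48757/(-10943) = -122/2909 + 48757/(-10943) = -122*1/2909 + 48757*(-1/10943) = -122/2909 - 48757/10943 = -143169159/31833187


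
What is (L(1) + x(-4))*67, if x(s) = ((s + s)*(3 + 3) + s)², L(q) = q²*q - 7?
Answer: 180766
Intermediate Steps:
L(q) = -7 + q³ (L(q) = q³ - 7 = -7 + q³)
x(s) = 169*s² (x(s) = ((2*s)*6 + s)² = (12*s + s)² = (13*s)² = 169*s²)
(L(1) + x(-4))*67 = ((-7 + 1³) + 169*(-4)²)*67 = ((-7 + 1) + 169*16)*67 = (-6 + 2704)*67 = 2698*67 = 180766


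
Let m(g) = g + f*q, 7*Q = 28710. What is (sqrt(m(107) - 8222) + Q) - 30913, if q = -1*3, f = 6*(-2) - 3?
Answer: -187681/7 + I*sqrt(8070) ≈ -26812.0 + 89.833*I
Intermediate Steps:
Q = 28710/7 (Q = (1/7)*28710 = 28710/7 ≈ 4101.4)
f = -15 (f = -12 - 3 = -15)
q = -3
m(g) = 45 + g (m(g) = g - 15*(-3) = g + 45 = 45 + g)
(sqrt(m(107) - 8222) + Q) - 30913 = (sqrt((45 + 107) - 8222) + 28710/7) - 30913 = (sqrt(152 - 8222) + 28710/7) - 30913 = (sqrt(-8070) + 28710/7) - 30913 = (I*sqrt(8070) + 28710/7) - 30913 = (28710/7 + I*sqrt(8070)) - 30913 = -187681/7 + I*sqrt(8070)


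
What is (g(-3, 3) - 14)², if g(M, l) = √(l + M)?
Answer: 196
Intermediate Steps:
g(M, l) = √(M + l)
(g(-3, 3) - 14)² = (√(-3 + 3) - 14)² = (√0 - 14)² = (0 - 14)² = (-14)² = 196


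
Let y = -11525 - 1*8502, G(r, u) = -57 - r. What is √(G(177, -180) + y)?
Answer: I*√20261 ≈ 142.34*I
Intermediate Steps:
y = -20027 (y = -11525 - 8502 = -20027)
√(G(177, -180) + y) = √((-57 - 1*177) - 20027) = √((-57 - 177) - 20027) = √(-234 - 20027) = √(-20261) = I*√20261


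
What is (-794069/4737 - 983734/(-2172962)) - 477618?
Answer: -2458998104163356/5146660497 ≈ -4.7779e+5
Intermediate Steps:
(-794069/4737 - 983734/(-2172962)) - 477618 = (-794069*1/4737 - 983734*(-1/2172962)) - 477618 = (-794069/4737 + 491867/1086481) - 477618 = -860410907210/5146660497 - 477618 = -2458998104163356/5146660497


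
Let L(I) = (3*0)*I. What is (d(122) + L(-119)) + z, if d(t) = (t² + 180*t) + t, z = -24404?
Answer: 12562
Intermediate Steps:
d(t) = t² + 181*t
L(I) = 0 (L(I) = 0*I = 0)
(d(122) + L(-119)) + z = (122*(181 + 122) + 0) - 24404 = (122*303 + 0) - 24404 = (36966 + 0) - 24404 = 36966 - 24404 = 12562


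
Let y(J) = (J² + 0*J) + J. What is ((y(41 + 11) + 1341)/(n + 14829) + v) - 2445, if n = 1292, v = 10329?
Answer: 127102061/16121 ≈ 7884.3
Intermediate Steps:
y(J) = J + J² (y(J) = (J² + 0) + J = J² + J = J + J²)
((y(41 + 11) + 1341)/(n + 14829) + v) - 2445 = (((41 + 11)*(1 + (41 + 11)) + 1341)/(1292 + 14829) + 10329) - 2445 = ((52*(1 + 52) + 1341)/16121 + 10329) - 2445 = ((52*53 + 1341)*(1/16121) + 10329) - 2445 = ((2756 + 1341)*(1/16121) + 10329) - 2445 = (4097*(1/16121) + 10329) - 2445 = (4097/16121 + 10329) - 2445 = 166517906/16121 - 2445 = 127102061/16121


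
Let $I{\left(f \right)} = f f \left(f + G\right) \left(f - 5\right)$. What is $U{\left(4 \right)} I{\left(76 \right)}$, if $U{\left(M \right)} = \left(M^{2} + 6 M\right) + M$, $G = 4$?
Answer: $1443537920$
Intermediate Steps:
$U{\left(M \right)} = M^{2} + 7 M$
$I{\left(f \right)} = f^{2} \left(-5 + f\right) \left(4 + f\right)$ ($I{\left(f \right)} = f f \left(f + 4\right) \left(f - 5\right) = f^{2} \left(4 + f\right) \left(-5 + f\right) = f^{2} \left(-5 + f\right) \left(4 + f\right)$)
$U{\left(4 \right)} I{\left(76 \right)} = 4 \left(7 + 4\right) 76^{2} \left(-20 + 76^{2} - 76\right) = 4 \cdot 11 \cdot 5776 \left(-20 + 5776 - 76\right) = 44 \cdot 5776 \cdot 5680 = 44 \cdot 32807680 = 1443537920$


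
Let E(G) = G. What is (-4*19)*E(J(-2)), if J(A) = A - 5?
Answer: 532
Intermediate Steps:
J(A) = -5 + A
(-4*19)*E(J(-2)) = (-4*19)*(-5 - 2) = -76*(-7) = 532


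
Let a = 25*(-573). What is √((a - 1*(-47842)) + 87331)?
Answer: 4*√7553 ≈ 347.63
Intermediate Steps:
a = -14325
√((a - 1*(-47842)) + 87331) = √((-14325 - 1*(-47842)) + 87331) = √((-14325 + 47842) + 87331) = √(33517 + 87331) = √120848 = 4*√7553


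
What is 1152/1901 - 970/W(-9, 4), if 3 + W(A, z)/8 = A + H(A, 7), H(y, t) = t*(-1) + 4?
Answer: 198221/22812 ≈ 8.6893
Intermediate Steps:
H(y, t) = 4 - t (H(y, t) = -t + 4 = 4 - t)
W(A, z) = -48 + 8*A (W(A, z) = -24 + 8*(A + (4 - 1*7)) = -24 + 8*(A + (4 - 7)) = -24 + 8*(A - 3) = -24 + 8*(-3 + A) = -24 + (-24 + 8*A) = -48 + 8*A)
1152/1901 - 970/W(-9, 4) = 1152/1901 - 970/(-48 + 8*(-9)) = 1152*(1/1901) - 970/(-48 - 72) = 1152/1901 - 970/(-120) = 1152/1901 - 970*(-1/120) = 1152/1901 + 97/12 = 198221/22812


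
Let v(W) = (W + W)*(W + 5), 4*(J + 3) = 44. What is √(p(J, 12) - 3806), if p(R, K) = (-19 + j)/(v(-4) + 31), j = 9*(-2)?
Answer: 5*I*√80569/23 ≈ 61.706*I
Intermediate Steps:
j = -18
J = 8 (J = -3 + (¼)*44 = -3 + 11 = 8)
v(W) = 2*W*(5 + W) (v(W) = (2*W)*(5 + W) = 2*W*(5 + W))
p(R, K) = -37/23 (p(R, K) = (-19 - 18)/(2*(-4)*(5 - 4) + 31) = -37/(2*(-4)*1 + 31) = -37/(-8 + 31) = -37/23)
√(p(J, 12) - 3806) = √(-37/23 - 3806) = √(-87575/23) = 5*I*√80569/23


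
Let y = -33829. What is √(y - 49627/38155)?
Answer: I*√49250287879910/38155 ≈ 183.93*I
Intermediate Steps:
√(y - 49627/38155) = √(-33829 - 49627/38155) = √(-1290795122/38155) = I*√49250287879910/38155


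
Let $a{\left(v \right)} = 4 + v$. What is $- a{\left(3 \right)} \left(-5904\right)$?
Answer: $41328$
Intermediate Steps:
$- a{\left(3 \right)} \left(-5904\right) = - \left(4 + 3\right) \left(-5904\right) = - 7 \left(-5904\right) = \left(-1\right) \left(-41328\right) = 41328$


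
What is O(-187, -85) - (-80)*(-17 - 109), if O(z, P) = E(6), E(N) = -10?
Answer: -10090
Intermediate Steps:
O(z, P) = -10
O(-187, -85) - (-80)*(-17 - 109) = -10 - (-80)*(-17 - 109) = -10 - (-80)*(-126) = -10 - 1*10080 = -10 - 10080 = -10090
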